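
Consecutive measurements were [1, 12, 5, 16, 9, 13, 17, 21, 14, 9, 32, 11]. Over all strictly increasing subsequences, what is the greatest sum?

Let S[i] be the best sum of a strictly increasing subsequence ending at i:
i:      1  2  3  4  5  6  7  8  9 10 11 12
a[i]:   1 12  5 16  9 13 17 21 14  9 32 11
S:      1 13  6 29 15 28 46 67 42 15 99 26
Maximum is 99 (e.g. 1 + 12 + 16 + 17 + 21 + 32).

99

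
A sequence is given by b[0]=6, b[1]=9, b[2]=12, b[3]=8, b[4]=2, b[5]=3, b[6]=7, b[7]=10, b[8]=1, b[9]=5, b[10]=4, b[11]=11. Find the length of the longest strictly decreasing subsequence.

5

Negate each value so 'decreasing' becomes 'increasing', then run patience tails on the negated sequence:
-6 → extends → [-6]
-9 → replaces -6 → [-9]
-12 → replaces -9 → [-12]
-8 → extends → [-12, -8]
-2 → extends → [-12, -8, -2]
-3 → replaces -2 → [-12, -8, -3]
-7 → replaces -3 → [-12, -8, -7]
-10 → replaces -8 → [-12, -10, -7]
-1 → extends → [-12, -10, -7, -1]
-5 → replaces -1 → [-12, -10, -7, -5]
-4 → extends → [-12, -10, -7, -5, -4]
-11 → replaces -10 → [-12, -11, -7, -5, -4]
Five tails, so the longest strictly decreasing subsequence of the original has length 5.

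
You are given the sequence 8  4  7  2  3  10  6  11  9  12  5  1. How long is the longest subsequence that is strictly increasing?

5

Track the smallest tail for each achievable length (strict):
8 → extends → [8]
4 → replaces 8 → [4]
7 → extends → [4, 7]
2 → replaces 4 → [2, 7]
3 → replaces 7 → [2, 3]
10 → extends → [2, 3, 10]
6 → replaces 10 → [2, 3, 6]
11 → extends → [2, 3, 6, 11]
9 → replaces 11 → [2, 3, 6, 9]
12 → extends → [2, 3, 6, 9, 12]
5 → replaces 6 → [2, 3, 5, 9, 12]
1 → replaces 2 → [1, 3, 5, 9, 12]
Five tails, so the longest strictly increasing subsequence has length 5 (e.g. 4, 7, 10, 11, 12).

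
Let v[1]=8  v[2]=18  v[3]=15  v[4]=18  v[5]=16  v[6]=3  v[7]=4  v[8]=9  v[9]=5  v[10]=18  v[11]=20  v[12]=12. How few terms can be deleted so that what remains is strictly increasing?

Fewest deletions = n − (longest strictly increasing subsequence).
Patience tails:
8 → extends → [8]
18 → extends → [8, 18]
15 → replaces 18 → [8, 15]
18 → extends → [8, 15, 18]
16 → replaces 18 → [8, 15, 16]
3 → replaces 8 → [3, 15, 16]
4 → replaces 15 → [3, 4, 16]
9 → replaces 16 → [3, 4, 9]
5 → replaces 9 → [3, 4, 5]
18 → extends → [3, 4, 5, 18]
20 → extends → [3, 4, 5, 18, 20]
12 → replaces 18 → [3, 4, 5, 12, 20]
Longest strictly increasing subsequence has length 5, so deletions = 12 − 5 = 7.

7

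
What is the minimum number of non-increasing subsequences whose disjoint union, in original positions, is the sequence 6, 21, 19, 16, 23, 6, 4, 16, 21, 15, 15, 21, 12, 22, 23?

The minimum number of non-increasing subsequences covering a sequence equals the length of its longest strictly increasing subsequence.
LIS length is 5 (e.g. 6, 19, 21, 22, 23), so 5 piles are needed.

5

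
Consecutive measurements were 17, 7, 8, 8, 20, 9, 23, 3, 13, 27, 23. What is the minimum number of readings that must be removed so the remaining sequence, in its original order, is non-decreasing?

Fewest deletions = n − (longest non-decreasing subsequence).
i:      1  2  3  4  5  6  7  8  9 10 11
a[i]:  17  7  8  8 20  9 23  3 13 27 23
dp:     1  1  2  3  4  4  5  1  5  6  6
max dp = 6, so deletions = 11 − 6 = 5.

5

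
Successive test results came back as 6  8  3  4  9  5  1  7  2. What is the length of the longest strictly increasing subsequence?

Track the smallest tail for each achievable length (strict):
6 → extends → [6]
8 → extends → [6, 8]
3 → replaces 6 → [3, 8]
4 → replaces 8 → [3, 4]
9 → extends → [3, 4, 9]
5 → replaces 9 → [3, 4, 5]
1 → replaces 3 → [1, 4, 5]
7 → extends → [1, 4, 5, 7]
2 → replaces 4 → [1, 2, 5, 7]
Four tails, so the longest strictly increasing subsequence has length 4 (e.g. 3, 4, 5, 7).

4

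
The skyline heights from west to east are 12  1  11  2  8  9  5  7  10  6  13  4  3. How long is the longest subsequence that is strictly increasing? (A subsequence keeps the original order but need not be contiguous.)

Track the smallest tail for each achievable length (strict):
12 → extends → [12]
1 → replaces 12 → [1]
11 → extends → [1, 11]
2 → replaces 11 → [1, 2]
8 → extends → [1, 2, 8]
9 → extends → [1, 2, 8, 9]
5 → replaces 8 → [1, 2, 5, 9]
7 → replaces 9 → [1, 2, 5, 7]
10 → extends → [1, 2, 5, 7, 10]
6 → replaces 7 → [1, 2, 5, 6, 10]
13 → extends → [1, 2, 5, 6, 10, 13]
4 → replaces 5 → [1, 2, 4, 6, 10, 13]
3 → replaces 4 → [1, 2, 3, 6, 10, 13]
Six tails, so the longest strictly increasing subsequence has length 6 (e.g. 1, 2, 8, 9, 10, 13).

6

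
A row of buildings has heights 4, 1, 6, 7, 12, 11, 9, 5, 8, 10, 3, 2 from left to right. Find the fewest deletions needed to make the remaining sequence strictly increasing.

7

Fewest deletions = n − (longest strictly increasing subsequence).
Patience tails:
4 → extends → [4]
1 → replaces 4 → [1]
6 → extends → [1, 6]
7 → extends → [1, 6, 7]
12 → extends → [1, 6, 7, 12]
11 → replaces 12 → [1, 6, 7, 11]
9 → replaces 11 → [1, 6, 7, 9]
5 → replaces 6 → [1, 5, 7, 9]
8 → replaces 9 → [1, 5, 7, 8]
10 → extends → [1, 5, 7, 8, 10]
3 → replaces 5 → [1, 3, 7, 8, 10]
2 → replaces 3 → [1, 2, 7, 8, 10]
Longest strictly increasing subsequence has length 5, so deletions = 12 − 5 = 7.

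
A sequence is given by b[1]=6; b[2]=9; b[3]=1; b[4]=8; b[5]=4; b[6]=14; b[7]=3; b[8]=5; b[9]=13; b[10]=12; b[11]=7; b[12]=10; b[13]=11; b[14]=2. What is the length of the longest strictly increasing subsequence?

Track the smallest tail for each achievable length (strict):
6 → extends → [6]
9 → extends → [6, 9]
1 → replaces 6 → [1, 9]
8 → replaces 9 → [1, 8]
4 → replaces 8 → [1, 4]
14 → extends → [1, 4, 14]
3 → replaces 4 → [1, 3, 14]
5 → replaces 14 → [1, 3, 5]
13 → extends → [1, 3, 5, 13]
12 → replaces 13 → [1, 3, 5, 12]
7 → replaces 12 → [1, 3, 5, 7]
10 → extends → [1, 3, 5, 7, 10]
11 → extends → [1, 3, 5, 7, 10, 11]
2 → replaces 3 → [1, 2, 5, 7, 10, 11]
Six tails, so the longest strictly increasing subsequence has length 6 (e.g. 1, 4, 5, 7, 10, 11).

6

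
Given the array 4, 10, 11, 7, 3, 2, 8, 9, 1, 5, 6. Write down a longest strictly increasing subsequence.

4, 7, 8, 9

Patience tails give the LIS length; then backtrack through the dp parents:
4 → extends → [4]
10 → extends → [4, 10]
11 → extends → [4, 10, 11]
7 → replaces 10 → [4, 7, 11]
3 → replaces 4 → [3, 7, 11]
2 → replaces 3 → [2, 7, 11]
8 → replaces 11 → [2, 7, 8]
9 → extends → [2, 7, 8, 9]
1 → replaces 2 → [1, 7, 8, 9]
5 → replaces 7 → [1, 5, 8, 9]
6 → replaces 8 → [1, 5, 6, 9]
Length 4; one witness is 4, 7, 8, 9.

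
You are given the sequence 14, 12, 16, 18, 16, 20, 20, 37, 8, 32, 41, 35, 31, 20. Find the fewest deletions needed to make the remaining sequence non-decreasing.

Fewest deletions = n − (longest non-decreasing subsequence).
Patience tails:
14 → extends → [14]
12 → replaces 14 → [12]
16 → extends → [12, 16]
18 → extends → [12, 16, 18]
16 → replaces 18 → [12, 16, 16]
20 → extends → [12, 16, 16, 20]
20 → extends → [12, 16, 16, 20, 20]
37 → extends → [12, 16, 16, 20, 20, 37]
8 → replaces 12 → [8, 16, 16, 20, 20, 37]
32 → replaces 37 → [8, 16, 16, 20, 20, 32]
41 → extends → [8, 16, 16, 20, 20, 32, 41]
35 → replaces 41 → [8, 16, 16, 20, 20, 32, 35]
31 → replaces 32 → [8, 16, 16, 20, 20, 31, 35]
20 → replaces 31 → [8, 16, 16, 20, 20, 20, 35]
Longest non-decreasing subsequence has length 7, so deletions = 14 − 7 = 7.

7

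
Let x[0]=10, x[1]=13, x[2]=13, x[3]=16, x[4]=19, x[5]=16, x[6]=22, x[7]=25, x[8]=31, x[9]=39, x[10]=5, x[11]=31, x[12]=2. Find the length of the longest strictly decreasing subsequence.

Negate each value so 'decreasing' becomes 'increasing', then run patience tails on the negated sequence:
-10 → extends → [-10]
-13 → replaces -10 → [-13]
-13 → already a tail → [-13]
-16 → replaces -13 → [-16]
-19 → replaces -16 → [-19]
-16 → extends → [-19, -16]
-22 → replaces -19 → [-22, -16]
-25 → replaces -22 → [-25, -16]
-31 → replaces -25 → [-31, -16]
-39 → replaces -31 → [-39, -16]
-5 → extends → [-39, -16, -5]
-31 → replaces -16 → [-39, -31, -5]
-2 → extends → [-39, -31, -5, -2]
Four tails, so the longest strictly decreasing subsequence of the original has length 4.

4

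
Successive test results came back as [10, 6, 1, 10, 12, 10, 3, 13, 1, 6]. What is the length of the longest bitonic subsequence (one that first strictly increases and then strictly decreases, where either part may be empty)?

inc[i] = longest strictly increasing subsequence ending at i; dec[i] = longest strictly decreasing subsequence starting at i:
i:      1  2  3  4  5  6  7  8  9 10
a[i]:  10  6  1 10 12 10  3 13  1  6
inc:    1  1  1  2  3  2  2  4  1  3
dec:    4  3  1  3  4  3  2  2  1  1
Best peak at i=5 (value 12): inc=3, dec=4, length 3+4−1 = 6.

6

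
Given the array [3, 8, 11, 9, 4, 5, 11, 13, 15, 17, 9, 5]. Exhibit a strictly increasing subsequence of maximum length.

3, 8, 9, 11, 13, 15, 17

Patience tails give the LIS length; then backtrack through the dp parents:
3 → extends → [3]
8 → extends → [3, 8]
11 → extends → [3, 8, 11]
9 → replaces 11 → [3, 8, 9]
4 → replaces 8 → [3, 4, 9]
5 → replaces 9 → [3, 4, 5]
11 → extends → [3, 4, 5, 11]
13 → extends → [3, 4, 5, 11, 13]
15 → extends → [3, 4, 5, 11, 13, 15]
17 → extends → [3, 4, 5, 11, 13, 15, 17]
9 → replaces 11 → [3, 4, 5, 9, 13, 15, 17]
5 → already a tail → [3, 4, 5, 9, 13, 15, 17]
Length 7; one witness is 3, 8, 9, 11, 13, 15, 17.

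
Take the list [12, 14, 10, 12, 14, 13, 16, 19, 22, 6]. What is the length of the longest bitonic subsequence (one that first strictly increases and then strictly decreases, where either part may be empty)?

7

inc[i] = longest strictly increasing subsequence ending at i; dec[i] = longest strictly decreasing subsequence starting at i:
i:      1  2  3  4  5  6  7  8  9 10
a[i]:  12 14 10 12 14 13 16 19 22  6
inc:    1  2  1  2  3  3  4  5  6  1
dec:    3  3  2  2  3  2  2  2  2  1
Best peak at i=9 (value 22): inc=6, dec=2, length 6+2−1 = 7.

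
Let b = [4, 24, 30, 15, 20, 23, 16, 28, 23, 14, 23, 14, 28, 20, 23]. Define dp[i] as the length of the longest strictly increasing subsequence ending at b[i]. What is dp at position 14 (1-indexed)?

dp[i] = 1 + max{dp[j] : j<i, b[j]<b[i]} (or 1 if no such j):
i:      1  2  3  4  5  6  7  8  9 10 11 12 13 14 15
b[i]:   4 24 30 15 20 23 16 28 23 14 23 14 28 20 23
dp:     1  2  3  2  3  4  3  5  4  2  4  2  5  4  5
At index 14 the value is 4.

4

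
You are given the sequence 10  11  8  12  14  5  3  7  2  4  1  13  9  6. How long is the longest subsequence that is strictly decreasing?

6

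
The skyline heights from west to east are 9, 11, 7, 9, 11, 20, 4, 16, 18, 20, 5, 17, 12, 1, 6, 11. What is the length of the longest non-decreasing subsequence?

6

Track the smallest tail for each achievable length (allowing ties):
9 → extends → [9]
11 → extends → [9, 11]
7 → replaces 9 → [7, 11]
9 → replaces 11 → [7, 9]
11 → extends → [7, 9, 11]
20 → extends → [7, 9, 11, 20]
4 → replaces 7 → [4, 9, 11, 20]
16 → replaces 20 → [4, 9, 11, 16]
18 → extends → [4, 9, 11, 16, 18]
20 → extends → [4, 9, 11, 16, 18, 20]
5 → replaces 9 → [4, 5, 11, 16, 18, 20]
17 → replaces 18 → [4, 5, 11, 16, 17, 20]
12 → replaces 16 → [4, 5, 11, 12, 17, 20]
1 → replaces 4 → [1, 5, 11, 12, 17, 20]
6 → replaces 11 → [1, 5, 6, 12, 17, 20]
11 → replaces 12 → [1, 5, 6, 11, 17, 20]
Six tails, so the longest non-decreasing subsequence has length 6 (e.g. 9, 11, 11, 16, 18, 20).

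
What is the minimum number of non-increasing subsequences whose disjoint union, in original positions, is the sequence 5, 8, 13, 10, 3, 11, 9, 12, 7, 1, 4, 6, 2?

5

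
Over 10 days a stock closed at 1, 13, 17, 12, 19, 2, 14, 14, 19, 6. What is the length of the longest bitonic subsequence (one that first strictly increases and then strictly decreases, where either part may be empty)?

inc[i] = longest strictly increasing subsequence ending at i; dec[i] = longest strictly decreasing subsequence starting at i:
i:      1  2  3  4  5  6  7  8  9 10
a[i]:   1 13 17 12 19  2 14 14 19  6
inc:    1  2  3  2  4  2  3  3  4  3
dec:    1  3  3  2  3  1  2  2  2  1
Best peak at i=5 (value 19): inc=4, dec=3, length 4+3−1 = 6.

6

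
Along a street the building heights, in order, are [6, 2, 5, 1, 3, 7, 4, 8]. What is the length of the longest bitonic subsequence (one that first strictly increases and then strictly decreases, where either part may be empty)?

4

inc[i] = longest strictly increasing subsequence ending at i; dec[i] = longest strictly decreasing subsequence starting at i:
i:     1 2 3 4 5 6 7 8
a[i]:  6 2 5 1 3 7 4 8
inc:   1 1 2 1 2 3 3 4
dec:   3 2 2 1 1 2 1 1
Best peak at i=6 (value 7): inc=3, dec=2, length 3+2−1 = 4.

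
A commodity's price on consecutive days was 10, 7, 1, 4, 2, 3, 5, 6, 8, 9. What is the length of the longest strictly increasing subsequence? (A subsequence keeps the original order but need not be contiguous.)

Track the smallest tail for each achievable length (strict):
10 → extends → [10]
7 → replaces 10 → [7]
1 → replaces 7 → [1]
4 → extends → [1, 4]
2 → replaces 4 → [1, 2]
3 → extends → [1, 2, 3]
5 → extends → [1, 2, 3, 5]
6 → extends → [1, 2, 3, 5, 6]
8 → extends → [1, 2, 3, 5, 6, 8]
9 → extends → [1, 2, 3, 5, 6, 8, 9]
Seven tails, so the longest strictly increasing subsequence has length 7 (e.g. 1, 2, 3, 5, 6, 8, 9).

7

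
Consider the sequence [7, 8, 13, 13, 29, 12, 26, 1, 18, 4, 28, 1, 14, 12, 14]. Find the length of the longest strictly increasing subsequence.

5

Track the smallest tail for each achievable length (strict):
7 → extends → [7]
8 → extends → [7, 8]
13 → extends → [7, 8, 13]
13 → already a tail → [7, 8, 13]
29 → extends → [7, 8, 13, 29]
12 → replaces 13 → [7, 8, 12, 29]
26 → replaces 29 → [7, 8, 12, 26]
1 → replaces 7 → [1, 8, 12, 26]
18 → replaces 26 → [1, 8, 12, 18]
4 → replaces 8 → [1, 4, 12, 18]
28 → extends → [1, 4, 12, 18, 28]
1 → already a tail → [1, 4, 12, 18, 28]
14 → replaces 18 → [1, 4, 12, 14, 28]
12 → already a tail → [1, 4, 12, 14, 28]
14 → already a tail → [1, 4, 12, 14, 28]
Five tails, so the longest strictly increasing subsequence has length 5 (e.g. 7, 8, 13, 26, 28).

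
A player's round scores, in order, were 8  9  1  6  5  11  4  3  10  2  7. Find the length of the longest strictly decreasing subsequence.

6

Let dp[i] be the longest strictly decreasing subsequence ending at i:
i:      1  2  3  4  5  6  7  8  9 10 11
a[i]:   8  9  1  6  5 11  4  3 10  2  7
dp:     1  1  2  2  3  1  4  5  2  6  3
Maximum is 6.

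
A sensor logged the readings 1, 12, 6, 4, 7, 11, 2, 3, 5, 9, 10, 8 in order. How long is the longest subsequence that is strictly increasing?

6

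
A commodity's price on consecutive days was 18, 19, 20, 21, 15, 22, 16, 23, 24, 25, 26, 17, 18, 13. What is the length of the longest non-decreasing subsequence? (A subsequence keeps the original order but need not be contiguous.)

Track the smallest tail for each achievable length (allowing ties):
18 → extends → [18]
19 → extends → [18, 19]
20 → extends → [18, 19, 20]
21 → extends → [18, 19, 20, 21]
15 → replaces 18 → [15, 19, 20, 21]
22 → extends → [15, 19, 20, 21, 22]
16 → replaces 19 → [15, 16, 20, 21, 22]
23 → extends → [15, 16, 20, 21, 22, 23]
24 → extends → [15, 16, 20, 21, 22, 23, 24]
25 → extends → [15, 16, 20, 21, 22, 23, 24, 25]
26 → extends → [15, 16, 20, 21, 22, 23, 24, 25, 26]
17 → replaces 20 → [15, 16, 17, 21, 22, 23, 24, 25, 26]
18 → replaces 21 → [15, 16, 17, 18, 22, 23, 24, 25, 26]
13 → replaces 15 → [13, 16, 17, 18, 22, 23, 24, 25, 26]
Nine tails, so the longest non-decreasing subsequence has length 9 (e.g. 18, 19, 20, 21, 22, 23, 24, 25, 26).

9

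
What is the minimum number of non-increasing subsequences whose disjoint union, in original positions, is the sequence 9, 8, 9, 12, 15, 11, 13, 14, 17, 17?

6

The minimum number of non-increasing subsequences covering a sequence equals the length of its longest strictly increasing subsequence.
LIS length is 6 (e.g. 8, 9, 12, 13, 14, 17), so 6 piles are needed.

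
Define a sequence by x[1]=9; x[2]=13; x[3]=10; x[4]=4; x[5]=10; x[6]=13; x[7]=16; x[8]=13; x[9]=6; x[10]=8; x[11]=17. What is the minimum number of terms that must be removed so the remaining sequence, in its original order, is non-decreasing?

Fewest deletions = n − (longest non-decreasing subsequence).
i:      1  2  3  4  5  6  7  8  9 10 11
x[i]:   9 13 10  4 10 13 16 13  6  8 17
dp:     1  2  2  1  3  4  5  5  2  3  6
max dp = 6, so deletions = 11 − 6 = 5.

5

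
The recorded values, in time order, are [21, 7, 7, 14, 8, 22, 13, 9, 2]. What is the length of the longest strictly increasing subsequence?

3

Track the smallest tail for each achievable length (strict):
21 → extends → [21]
7 → replaces 21 → [7]
7 → already a tail → [7]
14 → extends → [7, 14]
8 → replaces 14 → [7, 8]
22 → extends → [7, 8, 22]
13 → replaces 22 → [7, 8, 13]
9 → replaces 13 → [7, 8, 9]
2 → replaces 7 → [2, 8, 9]
Three tails, so the longest strictly increasing subsequence has length 3 (e.g. 7, 14, 22).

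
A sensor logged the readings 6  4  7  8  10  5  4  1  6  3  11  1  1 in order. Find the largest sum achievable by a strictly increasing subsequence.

42

Let S[i] be the best sum of a strictly increasing subsequence ending at i:
i:      1  2  3  4  5  6  7  8  9 10 11 12 13
a[i]:   6  4  7  8 10  5  4  1  6  3 11  1  1
S:      6  4 13 21 31  9  4  1 15  4 42  1  1
Maximum is 42 (e.g. 6 + 7 + 8 + 10 + 11).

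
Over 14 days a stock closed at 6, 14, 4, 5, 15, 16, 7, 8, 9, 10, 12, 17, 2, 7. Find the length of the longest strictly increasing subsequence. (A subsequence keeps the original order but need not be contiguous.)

8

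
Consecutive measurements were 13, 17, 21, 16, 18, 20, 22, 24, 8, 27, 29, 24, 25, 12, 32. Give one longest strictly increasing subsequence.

Patience tails give the LIS length; then backtrack through the dp parents:
13 → extends → [13]
17 → extends → [13, 17]
21 → extends → [13, 17, 21]
16 → replaces 17 → [13, 16, 21]
18 → replaces 21 → [13, 16, 18]
20 → extends → [13, 16, 18, 20]
22 → extends → [13, 16, 18, 20, 22]
24 → extends → [13, 16, 18, 20, 22, 24]
8 → replaces 13 → [8, 16, 18, 20, 22, 24]
27 → extends → [8, 16, 18, 20, 22, 24, 27]
29 → extends → [8, 16, 18, 20, 22, 24, 27, 29]
24 → already a tail → [8, 16, 18, 20, 22, 24, 27, 29]
25 → replaces 27 → [8, 16, 18, 20, 22, 24, 25, 29]
12 → replaces 16 → [8, 12, 18, 20, 22, 24, 25, 29]
32 → extends → [8, 12, 18, 20, 22, 24, 25, 29, 32]
Length 9; one witness is 13, 17, 18, 20, 22, 24, 27, 29, 32.

13, 17, 18, 20, 22, 24, 27, 29, 32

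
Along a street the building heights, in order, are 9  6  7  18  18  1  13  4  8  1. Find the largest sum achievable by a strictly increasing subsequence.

31

Let S[i] be the best sum of a strictly increasing subsequence ending at i:
i:      1  2  3  4  5  6  7  8  9 10
a[i]:   9  6  7 18 18  1 13  4  8  1
S:      9  6 13 31 31  1 26  5 21  1
Maximum is 31 (e.g. 6 + 7 + 18).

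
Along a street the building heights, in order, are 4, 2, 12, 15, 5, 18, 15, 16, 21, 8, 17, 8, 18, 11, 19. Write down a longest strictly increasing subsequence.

4, 12, 15, 16, 17, 18, 19

Patience tails give the LIS length; then backtrack through the dp parents:
4 → extends → [4]
2 → replaces 4 → [2]
12 → extends → [2, 12]
15 → extends → [2, 12, 15]
5 → replaces 12 → [2, 5, 15]
18 → extends → [2, 5, 15, 18]
15 → already a tail → [2, 5, 15, 18]
16 → replaces 18 → [2, 5, 15, 16]
21 → extends → [2, 5, 15, 16, 21]
8 → replaces 15 → [2, 5, 8, 16, 21]
17 → replaces 21 → [2, 5, 8, 16, 17]
8 → already a tail → [2, 5, 8, 16, 17]
18 → extends → [2, 5, 8, 16, 17, 18]
11 → replaces 16 → [2, 5, 8, 11, 17, 18]
19 → extends → [2, 5, 8, 11, 17, 18, 19]
Length 7; one witness is 4, 12, 15, 16, 17, 18, 19.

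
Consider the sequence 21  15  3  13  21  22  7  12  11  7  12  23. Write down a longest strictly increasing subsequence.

Patience tails give the LIS length; then backtrack through the dp parents:
21 → extends → [21]
15 → replaces 21 → [15]
3 → replaces 15 → [3]
13 → extends → [3, 13]
21 → extends → [3, 13, 21]
22 → extends → [3, 13, 21, 22]
7 → replaces 13 → [3, 7, 21, 22]
12 → replaces 21 → [3, 7, 12, 22]
11 → replaces 12 → [3, 7, 11, 22]
7 → already a tail → [3, 7, 11, 22]
12 → replaces 22 → [3, 7, 11, 12]
23 → extends → [3, 7, 11, 12, 23]
Length 5; one witness is 3, 13, 21, 22, 23.

3, 13, 21, 22, 23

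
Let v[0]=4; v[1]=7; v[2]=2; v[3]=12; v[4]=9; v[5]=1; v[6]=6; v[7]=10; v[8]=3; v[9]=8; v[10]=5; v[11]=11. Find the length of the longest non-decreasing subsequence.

5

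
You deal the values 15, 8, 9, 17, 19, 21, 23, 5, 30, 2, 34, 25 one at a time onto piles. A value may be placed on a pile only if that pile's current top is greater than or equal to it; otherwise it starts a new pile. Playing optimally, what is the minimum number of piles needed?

8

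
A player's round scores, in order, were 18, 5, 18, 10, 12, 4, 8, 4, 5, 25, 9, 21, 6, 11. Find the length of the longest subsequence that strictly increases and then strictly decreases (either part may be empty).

6

inc[i] = longest strictly increasing subsequence ending at i; dec[i] = longest strictly decreasing subsequence starting at i:
i:      1  2  3  4  5  6  7  8  9 10 11 12 13 14
a[i]:  18  5 18 10 12  4  8  4  5 25  9 21  6 11
inc:    1  1  2  2  3  1  2  1  2  4  3  4  3  4
dec:    4  2  4  3  3  1  2  1  1  3  2  2  1  1
Best peak at i=10 (value 25): inc=4, dec=3, length 4+3−1 = 6.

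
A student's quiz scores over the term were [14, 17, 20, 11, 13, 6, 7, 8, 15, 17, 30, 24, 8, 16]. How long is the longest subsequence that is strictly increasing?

Let dp[i] be the length of the longest such subsequence ending at index i:
i:      1  2  3  4  5  6  7  8  9 10 11 12 13 14
a[i]:  14 17 20 11 13  6  7  8 15 17 30 24  8 16
dp:     1  2  3  1  2  1  2  3  4  5  6  6  3  5
Maximum dp value is 6.

6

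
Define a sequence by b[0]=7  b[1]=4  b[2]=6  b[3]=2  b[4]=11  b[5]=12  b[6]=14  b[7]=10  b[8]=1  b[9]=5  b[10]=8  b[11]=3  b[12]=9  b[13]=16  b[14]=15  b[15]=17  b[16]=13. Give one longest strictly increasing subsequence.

4, 6, 11, 12, 14, 16, 17

Patience tails give the LIS length; then backtrack through the dp parents:
7 → extends → [7]
4 → replaces 7 → [4]
6 → extends → [4, 6]
2 → replaces 4 → [2, 6]
11 → extends → [2, 6, 11]
12 → extends → [2, 6, 11, 12]
14 → extends → [2, 6, 11, 12, 14]
10 → replaces 11 → [2, 6, 10, 12, 14]
1 → replaces 2 → [1, 6, 10, 12, 14]
5 → replaces 6 → [1, 5, 10, 12, 14]
8 → replaces 10 → [1, 5, 8, 12, 14]
3 → replaces 5 → [1, 3, 8, 12, 14]
9 → replaces 12 → [1, 3, 8, 9, 14]
16 → extends → [1, 3, 8, 9, 14, 16]
15 → replaces 16 → [1, 3, 8, 9, 14, 15]
17 → extends → [1, 3, 8, 9, 14, 15, 17]
13 → replaces 14 → [1, 3, 8, 9, 13, 15, 17]
Length 7; one witness is 4, 6, 11, 12, 14, 16, 17.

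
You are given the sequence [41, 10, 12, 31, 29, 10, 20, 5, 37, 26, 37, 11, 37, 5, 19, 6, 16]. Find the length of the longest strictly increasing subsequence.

Track the smallest tail for each achievable length (strict):
41 → extends → [41]
10 → replaces 41 → [10]
12 → extends → [10, 12]
31 → extends → [10, 12, 31]
29 → replaces 31 → [10, 12, 29]
10 → already a tail → [10, 12, 29]
20 → replaces 29 → [10, 12, 20]
5 → replaces 10 → [5, 12, 20]
37 → extends → [5, 12, 20, 37]
26 → replaces 37 → [5, 12, 20, 26]
37 → extends → [5, 12, 20, 26, 37]
11 → replaces 12 → [5, 11, 20, 26, 37]
37 → already a tail → [5, 11, 20, 26, 37]
5 → already a tail → [5, 11, 20, 26, 37]
19 → replaces 20 → [5, 11, 19, 26, 37]
6 → replaces 11 → [5, 6, 19, 26, 37]
16 → replaces 19 → [5, 6, 16, 26, 37]
Five tails, so the longest strictly increasing subsequence has length 5 (e.g. 10, 12, 20, 26, 37).

5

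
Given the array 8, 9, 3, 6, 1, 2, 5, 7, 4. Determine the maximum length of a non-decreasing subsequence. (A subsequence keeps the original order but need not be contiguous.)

Track the smallest tail for each achievable length (allowing ties):
8 → extends → [8]
9 → extends → [8, 9]
3 → replaces 8 → [3, 9]
6 → replaces 9 → [3, 6]
1 → replaces 3 → [1, 6]
2 → replaces 6 → [1, 2]
5 → extends → [1, 2, 5]
7 → extends → [1, 2, 5, 7]
4 → replaces 5 → [1, 2, 4, 7]
Four tails, so the longest non-decreasing subsequence has length 4 (e.g. 1, 2, 5, 7).

4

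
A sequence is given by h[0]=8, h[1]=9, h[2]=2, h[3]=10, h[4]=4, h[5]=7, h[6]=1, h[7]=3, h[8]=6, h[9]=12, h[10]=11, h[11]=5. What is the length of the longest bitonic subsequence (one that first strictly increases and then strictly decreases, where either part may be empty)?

6

inc[i] = longest strictly increasing subsequence ending at i; dec[i] = longest strictly decreasing subsequence starting at i:
i:      0  1  2  3  4  5  6  7  8  9 10 11
h[i]:   8  9  2 10  4  7  1  3  6 12 11  5
inc:    1  2  1  3  2  3  1  2  3  4  4  3
dec:    4  4  2  4  2  3  1  1  2  3  2  1
Best peak at i=3 (value 10): inc=3, dec=4, length 3+4−1 = 6.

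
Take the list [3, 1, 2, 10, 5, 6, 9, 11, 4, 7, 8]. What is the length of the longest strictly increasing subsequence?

Track the smallest tail for each achievable length (strict):
3 → extends → [3]
1 → replaces 3 → [1]
2 → extends → [1, 2]
10 → extends → [1, 2, 10]
5 → replaces 10 → [1, 2, 5]
6 → extends → [1, 2, 5, 6]
9 → extends → [1, 2, 5, 6, 9]
11 → extends → [1, 2, 5, 6, 9, 11]
4 → replaces 5 → [1, 2, 4, 6, 9, 11]
7 → replaces 9 → [1, 2, 4, 6, 7, 11]
8 → replaces 11 → [1, 2, 4, 6, 7, 8]
Six tails, so the longest strictly increasing subsequence has length 6 (e.g. 1, 2, 5, 6, 9, 11).

6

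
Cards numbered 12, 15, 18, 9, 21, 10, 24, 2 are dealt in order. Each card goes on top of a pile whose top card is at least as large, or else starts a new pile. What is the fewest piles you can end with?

5

The minimum number of non-increasing subsequences covering a sequence equals the length of its longest strictly increasing subsequence.
LIS length is 5 (e.g. 12, 15, 18, 21, 24), so 5 piles are needed.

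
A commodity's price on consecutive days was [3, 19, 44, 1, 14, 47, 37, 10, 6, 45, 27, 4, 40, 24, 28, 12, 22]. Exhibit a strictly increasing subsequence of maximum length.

Patience tails give the LIS length; then backtrack through the dp parents:
3 → extends → [3]
19 → extends → [3, 19]
44 → extends → [3, 19, 44]
1 → replaces 3 → [1, 19, 44]
14 → replaces 19 → [1, 14, 44]
47 → extends → [1, 14, 44, 47]
37 → replaces 44 → [1, 14, 37, 47]
10 → replaces 14 → [1, 10, 37, 47]
6 → replaces 10 → [1, 6, 37, 47]
45 → replaces 47 → [1, 6, 37, 45]
27 → replaces 37 → [1, 6, 27, 45]
4 → replaces 6 → [1, 4, 27, 45]
40 → replaces 45 → [1, 4, 27, 40]
24 → replaces 27 → [1, 4, 24, 40]
28 → replaces 40 → [1, 4, 24, 28]
12 → replaces 24 → [1, 4, 12, 28]
22 → replaces 28 → [1, 4, 12, 22]
Length 4; one witness is 3, 19, 44, 47.

3, 19, 44, 47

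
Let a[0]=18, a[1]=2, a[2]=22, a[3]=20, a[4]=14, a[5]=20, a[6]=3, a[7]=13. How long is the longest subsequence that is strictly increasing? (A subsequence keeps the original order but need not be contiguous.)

3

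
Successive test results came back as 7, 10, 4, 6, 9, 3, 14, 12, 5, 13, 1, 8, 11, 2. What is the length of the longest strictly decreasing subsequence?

Let dp[i] be the longest strictly decreasing subsequence ending at i:
i:      1  2  3  4  5  6  7  8  9 10 11 12 13 14
a[i]:   7 10  4  6  9  3 14 12  5 13  1  8 11  2
dp:     1  1  2  2  2  3  1  2  3  2  4  3  3  4
Maximum is 4.

4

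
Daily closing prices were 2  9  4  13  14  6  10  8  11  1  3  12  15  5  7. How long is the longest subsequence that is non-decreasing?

7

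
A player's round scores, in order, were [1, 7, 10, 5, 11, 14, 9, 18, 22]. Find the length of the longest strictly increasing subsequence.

7

Let dp[i] be the length of the longest such subsequence ending at index i:
i:      1  2  3  4  5  6  7  8  9
a[i]:   1  7 10  5 11 14  9 18 22
dp:     1  2  3  2  4  5  3  6  7
Maximum dp value is 7.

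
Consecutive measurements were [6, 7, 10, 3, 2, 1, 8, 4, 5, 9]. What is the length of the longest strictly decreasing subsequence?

Negate each value so 'decreasing' becomes 'increasing', then run patience tails on the negated sequence:
-6 → extends → [-6]
-7 → replaces -6 → [-7]
-10 → replaces -7 → [-10]
-3 → extends → [-10, -3]
-2 → extends → [-10, -3, -2]
-1 → extends → [-10, -3, -2, -1]
-8 → replaces -3 → [-10, -8, -2, -1]
-4 → replaces -2 → [-10, -8, -4, -1]
-5 → replaces -4 → [-10, -8, -5, -1]
-9 → replaces -8 → [-10, -9, -5, -1]
Four tails, so the longest strictly decreasing subsequence of the original has length 4.

4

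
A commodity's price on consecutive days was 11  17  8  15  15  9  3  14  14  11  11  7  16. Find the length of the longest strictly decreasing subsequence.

Let dp[i] be the longest strictly decreasing subsequence ending at i:
i:      1  2  3  4  5  6  7  8  9 10 11 12 13
a[i]:  11 17  8 15 15  9  3 14 14 11 11  7 16
dp:     1  1  2  2  2  3  4  3  3  4  4  5  2
Maximum is 5.

5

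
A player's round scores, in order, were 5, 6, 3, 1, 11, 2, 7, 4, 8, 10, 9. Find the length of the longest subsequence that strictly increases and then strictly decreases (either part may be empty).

6

inc[i] = longest strictly increasing subsequence ending at i; dec[i] = longest strictly decreasing subsequence starting at i:
i:      1  2  3  4  5  6  7  8  9 10 11
a[i]:   5  6  3  1 11  2  7  4  8 10  9
inc:    1  2  1  1  3  2  3  3  4  5  5
dec:    3  3  2  1  3  1  2  1  1  2  1
Best peak at i=10 (value 10): inc=5, dec=2, length 5+2−1 = 6.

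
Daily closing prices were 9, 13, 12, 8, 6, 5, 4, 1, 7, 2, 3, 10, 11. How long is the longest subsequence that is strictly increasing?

Let dp[i] be the length of the longest such subsequence ending at index i:
i:      1  2  3  4  5  6  7  8  9 10 11 12 13
a[i]:   9 13 12  8  6  5  4  1  7  2  3 10 11
dp:     1  2  2  1  1  1  1  1  2  2  3  4  5
Maximum dp value is 5.

5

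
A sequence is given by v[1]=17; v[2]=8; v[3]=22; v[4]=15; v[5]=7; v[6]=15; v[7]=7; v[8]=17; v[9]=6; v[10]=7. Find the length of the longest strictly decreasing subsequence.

4

Negate each value so 'decreasing' becomes 'increasing', then run patience tails on the negated sequence:
-17 → extends → [-17]
-8 → extends → [-17, -8]
-22 → replaces -17 → [-22, -8]
-15 → replaces -8 → [-22, -15]
-7 → extends → [-22, -15, -7]
-15 → already a tail → [-22, -15, -7]
-7 → already a tail → [-22, -15, -7]
-17 → replaces -15 → [-22, -17, -7]
-6 → extends → [-22, -17, -7, -6]
-7 → already a tail → [-22, -17, -7, -6]
Four tails, so the longest strictly decreasing subsequence of the original has length 4.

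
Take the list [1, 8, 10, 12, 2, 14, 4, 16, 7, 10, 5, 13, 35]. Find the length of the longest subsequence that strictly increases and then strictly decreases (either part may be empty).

inc[i] = longest strictly increasing subsequence ending at i; dec[i] = longest strictly decreasing subsequence starting at i:
i:      1  2  3  4  5  6  7  8  9 10 11 12 13
a[i]:   1  8 10 12  2 14  4 16  7 10  5 13 35
inc:    1  2  3  4  2  5  3  6  4  5  4  6  7
dec:    1  3  3  3  1  3  1  3  2  2  1  1  1
Best peak at i=8 (value 16): inc=6, dec=3, length 6+3−1 = 8.

8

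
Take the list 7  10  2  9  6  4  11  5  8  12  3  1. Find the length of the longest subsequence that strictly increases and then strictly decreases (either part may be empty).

7

inc[i] = longest strictly increasing subsequence ending at i; dec[i] = longest strictly decreasing subsequence starting at i:
i:      1  2  3  4  5  6  7  8  9 10 11 12
a[i]:   7 10  2  9  6  4 11  5  8 12  3  1
inc:    1  2  1  2  2  2  3  3  4  5  2  1
dec:    5  6  2  5  4  3  4  3  3  3  2  1
Best peak at i=2 (value 10): inc=2, dec=6, length 2+6−1 = 7.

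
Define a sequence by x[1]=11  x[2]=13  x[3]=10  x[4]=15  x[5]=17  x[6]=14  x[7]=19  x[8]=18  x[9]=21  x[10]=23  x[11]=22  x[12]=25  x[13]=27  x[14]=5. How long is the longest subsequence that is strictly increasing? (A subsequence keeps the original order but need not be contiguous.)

Let dp[i] be the length of the longest such subsequence ending at index i:
i:      1  2  3  4  5  6  7  8  9 10 11 12 13 14
x[i]:  11 13 10 15 17 14 19 18 21 23 22 25 27  5
dp:     1  2  1  3  4  3  5  5  6  7  7  8  9  1
Maximum dp value is 9.

9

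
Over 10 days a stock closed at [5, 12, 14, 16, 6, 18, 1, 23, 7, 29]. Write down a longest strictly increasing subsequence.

5, 12, 14, 16, 18, 23, 29

Patience tails give the LIS length; then backtrack through the dp parents:
5 → extends → [5]
12 → extends → [5, 12]
14 → extends → [5, 12, 14]
16 → extends → [5, 12, 14, 16]
6 → replaces 12 → [5, 6, 14, 16]
18 → extends → [5, 6, 14, 16, 18]
1 → replaces 5 → [1, 6, 14, 16, 18]
23 → extends → [1, 6, 14, 16, 18, 23]
7 → replaces 14 → [1, 6, 7, 16, 18, 23]
29 → extends → [1, 6, 7, 16, 18, 23, 29]
Length 7; one witness is 5, 12, 14, 16, 18, 23, 29.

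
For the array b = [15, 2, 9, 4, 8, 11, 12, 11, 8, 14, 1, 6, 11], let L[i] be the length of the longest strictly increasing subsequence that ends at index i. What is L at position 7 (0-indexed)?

4

dp[i] = 1 + max{dp[j] : j<i, b[j]<b[i]} (or 1 if no such j):
i:      0  1  2  3  4  5  6  7  8  9 10 11 12
b[i]:  15  2  9  4  8 11 12 11  8 14  1  6 11
dp:     1  1  2  2  3  4  5  4  3  6  1  3  4
At index 7 the value is 4.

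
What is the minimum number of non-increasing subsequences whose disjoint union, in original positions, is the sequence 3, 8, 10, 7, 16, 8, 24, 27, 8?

6

Place each on the leftmost legal pile:
3 → new pile 1 (tops now [3])
8 → new pile 2 (tops now [3, 8])
10 → new pile 3 (tops now [3, 8, 10])
7 → pile 2 (tops now [3, 7, 10])
16 → new pile 4 (tops now [3, 7, 10, 16])
8 → pile 3 (tops now [3, 7, 8, 16])
24 → new pile 5 (tops now [3, 7, 8, 16, 24])
27 → new pile 6 (tops now [3, 7, 8, 16, 24, 27])
8 → pile 3 (tops now [3, 7, 8, 16, 24, 27])
Six piles.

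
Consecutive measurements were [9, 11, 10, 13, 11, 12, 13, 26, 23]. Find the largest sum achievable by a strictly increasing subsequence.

Let S[i] be the best sum of a strictly increasing subsequence ending at i:
i:      1  2  3  4  5  6  7  8  9
a[i]:   9 11 10 13 11 12 13 26 23
S:      9 20 19 33 30 42 55 81 78
Maximum is 81 (e.g. 9 + 10 + 11 + 12 + 13 + 26).

81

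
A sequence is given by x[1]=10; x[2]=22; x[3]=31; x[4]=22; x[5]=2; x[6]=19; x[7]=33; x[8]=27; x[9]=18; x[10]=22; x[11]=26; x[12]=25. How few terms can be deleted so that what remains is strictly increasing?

Fewest deletions = n − (longest strictly increasing subsequence).
Patience tails:
10 → extends → [10]
22 → extends → [10, 22]
31 → extends → [10, 22, 31]
22 → already a tail → [10, 22, 31]
2 → replaces 10 → [2, 22, 31]
19 → replaces 22 → [2, 19, 31]
33 → extends → [2, 19, 31, 33]
27 → replaces 31 → [2, 19, 27, 33]
18 → replaces 19 → [2, 18, 27, 33]
22 → replaces 27 → [2, 18, 22, 33]
26 → replaces 33 → [2, 18, 22, 26]
25 → replaces 26 → [2, 18, 22, 25]
Longest strictly increasing subsequence has length 4, so deletions = 12 − 4 = 8.

8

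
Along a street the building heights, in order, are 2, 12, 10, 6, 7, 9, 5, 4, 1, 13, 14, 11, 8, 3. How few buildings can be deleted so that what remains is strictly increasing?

8

Fewest deletions = n − (longest strictly increasing subsequence).
i:      1  2  3  4  5  6  7  8  9 10 11 12 13 14
a[i]:   2 12 10  6  7  9  5  4  1 13 14 11  8  3
dp:     1  2  2  2  3  4  2  2  1  5  6  5  4  2
max dp = 6, so deletions = 14 − 6 = 8.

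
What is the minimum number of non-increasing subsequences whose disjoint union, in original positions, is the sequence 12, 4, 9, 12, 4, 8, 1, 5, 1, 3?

3

Place each on the leftmost legal pile:
12 → new pile 1 (tops now [12])
4 → pile 1 (tops now [4])
9 → new pile 2 (tops now [4, 9])
12 → new pile 3 (tops now [4, 9, 12])
4 → pile 1 (tops now [4, 9, 12])
8 → pile 2 (tops now [4, 8, 12])
1 → pile 1 (tops now [1, 8, 12])
5 → pile 2 (tops now [1, 5, 12])
1 → pile 1 (tops now [1, 5, 12])
3 → pile 2 (tops now [1, 3, 12])
Three piles.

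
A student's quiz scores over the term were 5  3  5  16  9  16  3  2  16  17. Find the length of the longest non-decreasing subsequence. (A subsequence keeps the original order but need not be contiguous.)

6

Track the smallest tail for each achievable length (allowing ties):
5 → extends → [5]
3 → replaces 5 → [3]
5 → extends → [3, 5]
16 → extends → [3, 5, 16]
9 → replaces 16 → [3, 5, 9]
16 → extends → [3, 5, 9, 16]
3 → replaces 5 → [3, 3, 9, 16]
2 → replaces 3 → [2, 3, 9, 16]
16 → extends → [2, 3, 9, 16, 16]
17 → extends → [2, 3, 9, 16, 16, 17]
Six tails, so the longest non-decreasing subsequence has length 6 (e.g. 5, 5, 16, 16, 16, 17).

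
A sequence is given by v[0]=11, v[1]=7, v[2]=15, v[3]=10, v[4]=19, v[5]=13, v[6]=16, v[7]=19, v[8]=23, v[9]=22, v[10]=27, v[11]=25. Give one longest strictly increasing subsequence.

Patience tails give the LIS length; then backtrack through the dp parents:
11 → extends → [11]
7 → replaces 11 → [7]
15 → extends → [7, 15]
10 → replaces 15 → [7, 10]
19 → extends → [7, 10, 19]
13 → replaces 19 → [7, 10, 13]
16 → extends → [7, 10, 13, 16]
19 → extends → [7, 10, 13, 16, 19]
23 → extends → [7, 10, 13, 16, 19, 23]
22 → replaces 23 → [7, 10, 13, 16, 19, 22]
27 → extends → [7, 10, 13, 16, 19, 22, 27]
25 → replaces 27 → [7, 10, 13, 16, 19, 22, 25]
Length 7; one witness is 7, 10, 13, 16, 19, 23, 27.

7, 10, 13, 16, 19, 23, 27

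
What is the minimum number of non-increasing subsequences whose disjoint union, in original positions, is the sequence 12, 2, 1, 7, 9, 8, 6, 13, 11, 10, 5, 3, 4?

The minimum number of non-increasing subsequences covering a sequence equals the length of its longest strictly increasing subsequence.
LIS length is 4 (e.g. 2, 7, 9, 13), so 4 piles are needed.

4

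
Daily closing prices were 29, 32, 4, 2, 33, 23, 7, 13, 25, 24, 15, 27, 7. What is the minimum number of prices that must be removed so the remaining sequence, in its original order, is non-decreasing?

Fewest deletions = n − (longest non-decreasing subsequence).
i:      1  2  3  4  5  6  7  8  9 10 11 12 13
a[i]:  29 32  4  2 33 23  7 13 25 24 15 27  7
dp:     1  2  1  1  3  2  2  3  4  4  4  5  3
max dp = 5, so deletions = 13 − 5 = 8.

8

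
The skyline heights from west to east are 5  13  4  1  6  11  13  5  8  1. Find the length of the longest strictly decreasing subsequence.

Negate each value so 'decreasing' becomes 'increasing', then run patience tails on the negated sequence:
-5 → extends → [-5]
-13 → replaces -5 → [-13]
-4 → extends → [-13, -4]
-1 → extends → [-13, -4, -1]
-6 → replaces -4 → [-13, -6, -1]
-11 → replaces -6 → [-13, -11, -1]
-13 → already a tail → [-13, -11, -1]
-5 → replaces -1 → [-13, -11, -5]
-8 → replaces -5 → [-13, -11, -8]
-1 → extends → [-13, -11, -8, -1]
Four tails, so the longest strictly decreasing subsequence of the original has length 4.

4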